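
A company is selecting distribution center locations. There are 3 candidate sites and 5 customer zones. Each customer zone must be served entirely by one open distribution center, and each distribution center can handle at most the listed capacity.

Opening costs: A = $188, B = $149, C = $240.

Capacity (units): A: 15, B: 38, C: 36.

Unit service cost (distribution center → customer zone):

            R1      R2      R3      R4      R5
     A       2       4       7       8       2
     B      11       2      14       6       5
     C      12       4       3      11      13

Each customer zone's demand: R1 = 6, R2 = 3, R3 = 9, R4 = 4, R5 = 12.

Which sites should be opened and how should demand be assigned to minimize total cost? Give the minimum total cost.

Open {B}: R1→B 11·6=66, R2→B 2·3=6, R3→B 14·9=126, R4→B 6·4=24, R5→B 5·12=60.
Loads: B carries 34/38. Service 282; fixed 149; total 431.
Next best feasible plan costs 502.

Minimum total cost: 431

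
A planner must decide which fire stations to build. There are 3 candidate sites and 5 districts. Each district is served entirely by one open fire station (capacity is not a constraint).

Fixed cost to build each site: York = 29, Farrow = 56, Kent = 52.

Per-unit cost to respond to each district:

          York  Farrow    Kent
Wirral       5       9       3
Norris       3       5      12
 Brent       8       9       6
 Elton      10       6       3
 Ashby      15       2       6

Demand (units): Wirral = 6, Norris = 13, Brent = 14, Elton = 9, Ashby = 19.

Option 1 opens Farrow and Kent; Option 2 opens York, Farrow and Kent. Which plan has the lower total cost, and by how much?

Option 1 is cheaper by 3.

Option 1: {Farrow, Kent}: Wirral→Kent 3·6=18, Norris→Farrow 5·13=65, Brent→Kent 6·14=84, Elton→Kent 3·9=27, Ashby→Farrow 2·19=38. Service 232; fixed 108; total 340.
Option 2: {York, Farrow, Kent}: Wirral→Kent 3·6=18, Norris→York 3·13=39, Brent→Kent 6·14=84, Elton→Kent 3·9=27, Ashby→Farrow 2·19=38. Service 206; fixed 137; total 343.
Difference: |340 − 343| = 3.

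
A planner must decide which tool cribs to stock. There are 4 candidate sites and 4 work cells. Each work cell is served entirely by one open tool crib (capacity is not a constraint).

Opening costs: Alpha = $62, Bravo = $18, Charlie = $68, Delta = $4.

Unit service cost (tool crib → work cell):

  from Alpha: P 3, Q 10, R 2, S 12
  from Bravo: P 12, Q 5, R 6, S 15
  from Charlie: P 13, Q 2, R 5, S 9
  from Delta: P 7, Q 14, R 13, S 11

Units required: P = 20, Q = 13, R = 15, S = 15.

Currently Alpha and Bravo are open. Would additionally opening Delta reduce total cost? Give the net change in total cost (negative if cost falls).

Yes — net change −11 (cost falls by 11).

Current service cost with {Alpha, Bravo}: 335.
Adding Delta: each work cell re-picks its cheapest; new service cost 320, saving 15.
Extra fixed cost: 4. Net change = 4 − 15 = -11.
(Totals: 415 → 404.)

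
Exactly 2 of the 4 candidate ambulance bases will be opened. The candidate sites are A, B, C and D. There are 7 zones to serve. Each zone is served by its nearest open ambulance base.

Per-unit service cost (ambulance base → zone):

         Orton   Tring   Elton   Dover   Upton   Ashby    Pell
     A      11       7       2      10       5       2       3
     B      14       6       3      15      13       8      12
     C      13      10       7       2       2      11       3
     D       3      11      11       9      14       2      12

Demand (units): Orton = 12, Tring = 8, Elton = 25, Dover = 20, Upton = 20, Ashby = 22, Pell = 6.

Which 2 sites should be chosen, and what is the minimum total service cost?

Choose A and C; total service cost 380.

With exactly 2 open, each zone uses its cheapest among the chosen.
{A, C}: Orton→A 11·12=132, Tring→A 7·8=56, Elton→A 2·25=50, Dover→C 2·20=40, Upton→C 2·20=40, Ashby→A 2·22=44, Pell→A 3·6=18. Service cost 380.
{C, D}: service cost 433
{A, D}: service cost 484
Among all 6 size-2 choices, {A, C} is lowest.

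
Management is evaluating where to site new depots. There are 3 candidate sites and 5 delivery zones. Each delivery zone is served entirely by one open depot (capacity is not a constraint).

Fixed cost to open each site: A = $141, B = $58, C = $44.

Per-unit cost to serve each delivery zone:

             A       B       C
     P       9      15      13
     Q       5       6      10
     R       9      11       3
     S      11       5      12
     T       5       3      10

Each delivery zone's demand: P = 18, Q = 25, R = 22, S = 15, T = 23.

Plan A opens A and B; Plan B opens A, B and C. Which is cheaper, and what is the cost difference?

Plan B is cheaper by 88.

Plan A: {A, B}: P→A 9·18=162, Q→A 5·25=125, R→A 9·22=198, S→B 5·15=75, T→B 3·23=69. Service 629; fixed 199; total 828.
Plan B: {A, B, C}: P→A 9·18=162, Q→A 5·25=125, R→C 3·22=66, S→B 5·15=75, T→B 3·23=69. Service 497; fixed 243; total 740.
Difference: |828 − 740| = 88.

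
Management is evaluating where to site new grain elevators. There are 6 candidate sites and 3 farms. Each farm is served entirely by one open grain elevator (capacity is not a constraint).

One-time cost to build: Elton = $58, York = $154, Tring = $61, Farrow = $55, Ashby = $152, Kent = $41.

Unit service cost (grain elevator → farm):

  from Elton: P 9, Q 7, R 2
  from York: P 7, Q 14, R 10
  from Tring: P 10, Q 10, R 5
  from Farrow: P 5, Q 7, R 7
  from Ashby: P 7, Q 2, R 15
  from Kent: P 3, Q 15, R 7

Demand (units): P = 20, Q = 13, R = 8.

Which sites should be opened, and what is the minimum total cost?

For any fixed open set, each farm goes to its cheapest open site; total = fixed + service.
{Elton, Kent}: P→Kent 3·20=60, Q→Elton 7·13=91, R→Elton 2·8=16. Service 167; fixed 99; total 266.
{Farrow}: P→Farrow 5·20=100, Q→Farrow 7·13=91, R→Farrow 7·8=56. Service 247; fixed 55; total 302.
{Farrow, Kent}: service 207 + fixed 96 = 303
{Elton, York, Tring, Farrow, Ashby, Kent}: service 102 + fixed 521 = 623
No other subset beats 266.

Open Elton and Kent; minimum total cost 266.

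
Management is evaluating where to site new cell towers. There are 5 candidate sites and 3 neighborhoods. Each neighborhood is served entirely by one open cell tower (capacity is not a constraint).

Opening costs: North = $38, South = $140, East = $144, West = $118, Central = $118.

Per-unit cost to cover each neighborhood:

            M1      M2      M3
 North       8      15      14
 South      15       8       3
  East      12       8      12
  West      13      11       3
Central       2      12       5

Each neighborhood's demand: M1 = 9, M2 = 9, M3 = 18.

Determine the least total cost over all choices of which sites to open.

For any fixed open set, each neighborhood goes to its cheapest open site; total = fixed + service.
{Central}: M1→Central 2·9=18, M2→Central 12·9=108, M3→Central 5·18=90. Service 216; fixed 118; total 334.
{North, Central}: M1→Central 2·9=18, M2→Central 12·9=108, M3→Central 5·18=90. Service 216; fixed 156; total 372.
{North, South}: M1→North 8·9=72, M2→South 8·9=72, M3→South 3·18=54. Service 198; fixed 178; total 376.
{North, South, East, West, Central}: M1→Central 2·9=18, M2→South 8·9=72, M3→South 3·18=54. Service 144; fixed 558; total 702.
No other subset beats 334.

Minimum total cost: 334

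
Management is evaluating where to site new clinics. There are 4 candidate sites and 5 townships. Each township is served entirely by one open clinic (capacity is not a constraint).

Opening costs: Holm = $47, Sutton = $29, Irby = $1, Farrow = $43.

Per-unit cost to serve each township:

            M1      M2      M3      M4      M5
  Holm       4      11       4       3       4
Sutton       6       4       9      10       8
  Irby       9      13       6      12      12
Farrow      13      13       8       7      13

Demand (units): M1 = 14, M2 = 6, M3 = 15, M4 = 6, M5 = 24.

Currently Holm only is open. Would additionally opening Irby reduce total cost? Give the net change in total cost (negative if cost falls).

Current service cost with {Holm}: 296.
Adding Irby: each township re-picks its cheapest; new service cost 296, saving 0.
Extra fixed cost: 1. Net change = 1 − 0 = 1.
(Totals: 343 → 344.)

No — net change +1 (cost rises by 1).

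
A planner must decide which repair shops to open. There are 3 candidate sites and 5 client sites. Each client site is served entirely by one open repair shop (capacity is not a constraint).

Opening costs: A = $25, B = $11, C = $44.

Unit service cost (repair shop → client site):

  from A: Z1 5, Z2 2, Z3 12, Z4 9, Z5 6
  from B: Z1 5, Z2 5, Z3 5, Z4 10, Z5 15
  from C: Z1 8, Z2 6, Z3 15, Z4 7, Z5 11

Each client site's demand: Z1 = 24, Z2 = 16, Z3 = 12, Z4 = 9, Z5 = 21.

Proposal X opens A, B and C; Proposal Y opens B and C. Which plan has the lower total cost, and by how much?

Proposal X: {A, B, C}: Z1→A 5·24=120, Z2→A 2·16=32, Z3→B 5·12=60, Z4→C 7·9=63, Z5→A 6·21=126. Service 401; fixed 80; total 481.
Proposal Y: {B, C}: Z1→B 5·24=120, Z2→B 5·16=80, Z3→B 5·12=60, Z4→C 7·9=63, Z5→C 11·21=231. Service 554; fixed 55; total 609.
Difference: |481 − 609| = 128.

Proposal X is cheaper by 128.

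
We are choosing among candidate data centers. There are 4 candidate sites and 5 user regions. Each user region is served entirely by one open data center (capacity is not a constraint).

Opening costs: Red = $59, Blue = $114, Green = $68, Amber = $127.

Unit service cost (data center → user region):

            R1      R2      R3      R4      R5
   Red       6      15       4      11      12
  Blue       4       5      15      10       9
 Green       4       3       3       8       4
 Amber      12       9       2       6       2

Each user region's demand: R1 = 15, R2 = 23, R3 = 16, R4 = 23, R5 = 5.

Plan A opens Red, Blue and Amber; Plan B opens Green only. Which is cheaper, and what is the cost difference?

Plan B is cheaper by 206.

Plan A: {Red, Blue, Amber}: R1→Blue 4·15=60, R2→Blue 5·23=115, R3→Amber 2·16=32, R4→Amber 6·23=138, R5→Amber 2·5=10. Service 355; fixed 300; total 655.
Plan B: {Green}: R1→Green 4·15=60, R2→Green 3·23=69, R3→Green 3·16=48, R4→Green 8·23=184, R5→Green 4·5=20. Service 381; fixed 68; total 449.
Difference: |655 − 449| = 206.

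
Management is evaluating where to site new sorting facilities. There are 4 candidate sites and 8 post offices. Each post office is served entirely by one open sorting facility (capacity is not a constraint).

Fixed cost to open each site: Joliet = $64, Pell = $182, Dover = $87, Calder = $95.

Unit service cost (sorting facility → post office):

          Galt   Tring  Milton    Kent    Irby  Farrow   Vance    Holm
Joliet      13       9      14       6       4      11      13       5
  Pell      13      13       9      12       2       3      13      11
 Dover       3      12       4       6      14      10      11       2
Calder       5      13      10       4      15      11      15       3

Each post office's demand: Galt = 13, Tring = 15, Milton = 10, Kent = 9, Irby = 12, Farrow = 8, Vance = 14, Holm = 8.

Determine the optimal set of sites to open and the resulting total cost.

Open Joliet and Dover; minimum total cost 717.

For any fixed open set, each post office goes to its cheapest open site; total = fixed + service.
{Joliet, Dover}: Galt→Dover 3·13=39, Tring→Joliet 9·15=135, Milton→Dover 4·10=40, Kent→Joliet 6·9=54, Irby→Joliet 4·12=48, Farrow→Dover 10·8=80, Vance→Dover 11·14=154, Holm→Dover 2·8=16. Service 566; fixed 151; total 717.
{Joliet, Dover, Calder}: Galt→Dover 3·13=39, Tring→Joliet 9·15=135, Milton→Dover 4·10=40, Kent→Calder 4·9=36, Irby→Joliet 4·12=48, Farrow→Dover 10·8=80, Vance→Dover 11·14=154, Holm→Dover 2·8=16. Service 548; fixed 246; total 794.
{Pell, Dover}: service 531 + fixed 269 = 800
{Joliet, Pell, Dover, Calder}: Galt→Dover 3·13=39, Tring→Joliet 9·15=135, Milton→Dover 4·10=40, Kent→Calder 4·9=36, Irby→Pell 2·12=24, Farrow→Pell 3·8=24, Vance→Dover 11·14=154, Holm→Dover 2·8=16. Service 468; fixed 428; total 896.
(All 15 nonempty subsets were checked; Joliet and Dover is lowest.)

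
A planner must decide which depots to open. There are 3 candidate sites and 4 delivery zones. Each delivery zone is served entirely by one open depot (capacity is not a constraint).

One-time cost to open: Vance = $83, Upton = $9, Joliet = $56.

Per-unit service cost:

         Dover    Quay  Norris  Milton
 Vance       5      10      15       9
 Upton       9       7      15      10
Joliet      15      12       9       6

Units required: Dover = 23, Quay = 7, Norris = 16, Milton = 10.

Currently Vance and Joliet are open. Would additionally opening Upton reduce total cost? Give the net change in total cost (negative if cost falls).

Current service cost with {Vance, Joliet}: 389.
Adding Upton: each delivery zone re-picks its cheapest; new service cost 368, saving 21.
Extra fixed cost: 9. Net change = 9 − 21 = -12.
(Totals: 528 → 516.)

Yes — net change −12 (cost falls by 12).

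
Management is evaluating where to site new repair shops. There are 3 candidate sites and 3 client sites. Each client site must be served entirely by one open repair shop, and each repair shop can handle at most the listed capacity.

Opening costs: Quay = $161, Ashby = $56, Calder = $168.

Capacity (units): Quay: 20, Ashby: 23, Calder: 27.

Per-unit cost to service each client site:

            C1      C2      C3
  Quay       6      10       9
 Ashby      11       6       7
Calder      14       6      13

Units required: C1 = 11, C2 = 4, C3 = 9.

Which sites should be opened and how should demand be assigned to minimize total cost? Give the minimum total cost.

Open {Quay, Ashby}: C1→Quay 6·11=66, C2→Ashby 6·4=24, C3→Ashby 7·9=63.
Loads: Quay carries 11/20, Ashby carries 13/23. Service 153; fixed 217; total 370.
Next best feasible plan costs 386.

Minimum total cost: 370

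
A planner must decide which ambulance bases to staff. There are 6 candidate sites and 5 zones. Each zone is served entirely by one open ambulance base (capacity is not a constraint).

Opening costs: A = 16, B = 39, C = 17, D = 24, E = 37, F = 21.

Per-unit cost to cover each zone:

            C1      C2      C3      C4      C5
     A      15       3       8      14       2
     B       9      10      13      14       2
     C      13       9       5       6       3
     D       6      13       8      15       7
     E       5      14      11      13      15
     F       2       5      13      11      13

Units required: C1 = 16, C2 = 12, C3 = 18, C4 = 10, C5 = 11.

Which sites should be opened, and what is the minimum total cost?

For any fixed open set, each zone goes to its cheapest open site; total = fixed + service.
{A, C, F}: C1→F 2·16=32, C2→A 3·12=36, C3→C 5·18=90, C4→C 6·10=60, C5→A 2·11=22. Service 240; fixed 54; total 294.
{C, F}: service 275 + fixed 38 = 313
{A, C, D, F}: service 240 + fixed 78 = 318
{A, B, C, D, E, F}: C1→F 2·16=32, C2→A 3·12=36, C3→C 5·18=90, C4→C 6·10=60, C5→A 2·11=22. Service 240; fixed 154; total 394.
No other subset beats 294.

Open A, C and F; minimum total cost 294.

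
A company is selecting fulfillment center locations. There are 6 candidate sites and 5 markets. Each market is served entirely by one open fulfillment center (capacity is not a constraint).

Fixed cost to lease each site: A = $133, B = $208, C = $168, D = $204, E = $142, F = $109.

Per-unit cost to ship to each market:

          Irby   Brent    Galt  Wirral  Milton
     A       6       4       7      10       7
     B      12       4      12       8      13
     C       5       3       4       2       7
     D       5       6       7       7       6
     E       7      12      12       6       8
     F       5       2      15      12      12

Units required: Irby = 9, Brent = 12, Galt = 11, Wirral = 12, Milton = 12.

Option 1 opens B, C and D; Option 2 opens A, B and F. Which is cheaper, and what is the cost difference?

Option 1: {B, C, D}: Irby→C 5·9=45, Brent→C 3·12=36, Galt→C 4·11=44, Wirral→C 2·12=24, Milton→D 6·12=72. Service 221; fixed 580; total 801.
Option 2: {A, B, F}: Irby→F 5·9=45, Brent→F 2·12=24, Galt→A 7·11=77, Wirral→B 8·12=96, Milton→A 7·12=84. Service 326; fixed 450; total 776.
Difference: |801 − 776| = 25.

Option 2 is cheaper by 25.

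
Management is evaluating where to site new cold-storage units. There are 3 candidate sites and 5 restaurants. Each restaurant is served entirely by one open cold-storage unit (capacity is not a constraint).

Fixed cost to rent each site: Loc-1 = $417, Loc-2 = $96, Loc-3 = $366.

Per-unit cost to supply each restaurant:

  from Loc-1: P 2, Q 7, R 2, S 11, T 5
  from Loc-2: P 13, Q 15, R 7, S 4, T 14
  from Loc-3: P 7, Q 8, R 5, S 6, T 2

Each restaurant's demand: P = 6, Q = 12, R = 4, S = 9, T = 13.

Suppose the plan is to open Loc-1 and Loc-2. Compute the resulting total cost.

Total cost: 718

Each restaurant is assigned to its cheapest site among the open ones.
{Loc-1, Loc-2}: P→Loc-1 2·6=12, Q→Loc-1 7·12=84, R→Loc-1 2·4=8, S→Loc-2 4·9=36, T→Loc-1 5·13=65. Service 205; fixed 513; total 718.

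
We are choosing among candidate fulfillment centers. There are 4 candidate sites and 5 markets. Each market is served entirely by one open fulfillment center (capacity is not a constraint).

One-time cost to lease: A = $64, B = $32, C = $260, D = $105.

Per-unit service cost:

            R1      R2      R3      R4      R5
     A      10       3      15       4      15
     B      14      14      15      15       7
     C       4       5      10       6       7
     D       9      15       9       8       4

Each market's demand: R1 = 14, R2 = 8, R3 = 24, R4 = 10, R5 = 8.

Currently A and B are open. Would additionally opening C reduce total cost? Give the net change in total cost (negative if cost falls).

Current service cost with {A, B}: 620.
Adding C: each market re-picks its cheapest; new service cost 416, saving 204.
Extra fixed cost: 260. Net change = 260 − 204 = 56.
(Totals: 716 → 772.)

No — net change +56 (cost rises by 56).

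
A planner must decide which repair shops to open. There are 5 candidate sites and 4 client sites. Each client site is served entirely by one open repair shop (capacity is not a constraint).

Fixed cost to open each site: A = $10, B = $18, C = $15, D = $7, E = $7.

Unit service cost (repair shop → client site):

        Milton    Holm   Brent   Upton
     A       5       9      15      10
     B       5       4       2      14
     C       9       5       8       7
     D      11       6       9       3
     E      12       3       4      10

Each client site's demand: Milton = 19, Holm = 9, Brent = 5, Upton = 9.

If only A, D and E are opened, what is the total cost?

Total cost: 193

Each client site is assigned to its cheapest site among the open ones.
{A, D, E}: Milton→A 5·19=95, Holm→E 3·9=27, Brent→E 4·5=20, Upton→D 3·9=27. Service 169; fixed 24; total 193.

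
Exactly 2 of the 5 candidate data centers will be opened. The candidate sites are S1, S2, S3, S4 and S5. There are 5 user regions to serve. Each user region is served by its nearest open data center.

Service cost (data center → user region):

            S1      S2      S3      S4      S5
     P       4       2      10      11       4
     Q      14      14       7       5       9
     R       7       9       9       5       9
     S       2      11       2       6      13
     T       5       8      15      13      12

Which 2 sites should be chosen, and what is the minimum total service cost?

With exactly 2 open, each user region uses its cheapest among the chosen.
{S1, S4}: P→S1 4, Q→S4 5, R→S4 5, S→S1 2, T→S1 5. Service cost 21.
{S1, S3}: service cost 25
{S2, S4}: service cost 26
Among all 10 size-2 choices, {S1, S4} is lowest.

Choose S1 and S4; total service cost 21.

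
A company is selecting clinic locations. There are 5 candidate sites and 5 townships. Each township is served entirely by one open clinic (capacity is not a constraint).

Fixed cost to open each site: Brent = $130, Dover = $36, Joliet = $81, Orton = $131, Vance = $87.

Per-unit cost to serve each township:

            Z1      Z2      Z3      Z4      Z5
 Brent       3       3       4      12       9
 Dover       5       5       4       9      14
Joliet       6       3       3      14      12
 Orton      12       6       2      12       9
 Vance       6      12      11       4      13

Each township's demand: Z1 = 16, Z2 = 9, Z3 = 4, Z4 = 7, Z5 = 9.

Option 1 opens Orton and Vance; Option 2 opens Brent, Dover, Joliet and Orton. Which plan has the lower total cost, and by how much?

Option 1: {Orton, Vance}: Z1→Vance 6·16=96, Z2→Orton 6·9=54, Z3→Orton 2·4=8, Z4→Vance 4·7=28, Z5→Orton 9·9=81. Service 267; fixed 218; total 485.
Option 2: {Brent, Dover, Joliet, Orton}: Z1→Brent 3·16=48, Z2→Brent 3·9=27, Z3→Orton 2·4=8, Z4→Dover 9·7=63, Z5→Brent 9·9=81. Service 227; fixed 378; total 605.
Difference: |485 − 605| = 120.

Option 1 is cheaper by 120.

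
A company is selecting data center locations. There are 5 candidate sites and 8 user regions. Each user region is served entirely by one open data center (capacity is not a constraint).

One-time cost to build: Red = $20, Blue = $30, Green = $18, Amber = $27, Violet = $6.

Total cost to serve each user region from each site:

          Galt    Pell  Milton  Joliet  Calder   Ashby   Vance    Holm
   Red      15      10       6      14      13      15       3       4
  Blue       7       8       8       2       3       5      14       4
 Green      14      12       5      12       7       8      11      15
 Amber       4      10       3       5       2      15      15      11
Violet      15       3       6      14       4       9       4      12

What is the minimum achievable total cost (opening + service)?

For any fixed open set, each user region goes to its cheapest open site; total = fixed + service.
{Blue, Violet}: Galt→Blue 7, Pell→Violet 3, Milton→Violet 6, Joliet→Blue 2, Calder→Blue 3, Ashby→Blue 5, Vance→Violet 4, Holm→Blue 4. Service 34; fixed 36; total 70.
{Violet}: service 67 + fixed 6 = 73
{Amber, Violet}: service 41 + fixed 33 = 74
{Red, Blue, Green, Amber, Violet}: Galt→Amber 4, Pell→Violet 3, Milton→Amber 3, Joliet→Blue 2, Calder→Amber 2, Ashby→Blue 5, Vance→Red 3, Holm→Red 4. Service 26; fixed 101; total 127.
No other subset beats 70.

Minimum total cost: 70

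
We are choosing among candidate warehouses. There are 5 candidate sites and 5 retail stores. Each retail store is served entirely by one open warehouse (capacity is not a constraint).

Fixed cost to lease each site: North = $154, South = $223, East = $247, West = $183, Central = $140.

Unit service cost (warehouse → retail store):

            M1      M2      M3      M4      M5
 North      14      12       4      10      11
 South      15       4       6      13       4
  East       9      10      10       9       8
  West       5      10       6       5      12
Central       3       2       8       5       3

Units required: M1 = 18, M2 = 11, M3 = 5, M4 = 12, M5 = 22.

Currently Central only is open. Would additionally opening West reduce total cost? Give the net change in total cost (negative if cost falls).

Current service cost with {Central}: 242.
Adding West: each retail store re-picks its cheapest; new service cost 232, saving 10.
Extra fixed cost: 183. Net change = 183 − 10 = 173.
(Totals: 382 → 555.)

No — net change +173 (cost rises by 173).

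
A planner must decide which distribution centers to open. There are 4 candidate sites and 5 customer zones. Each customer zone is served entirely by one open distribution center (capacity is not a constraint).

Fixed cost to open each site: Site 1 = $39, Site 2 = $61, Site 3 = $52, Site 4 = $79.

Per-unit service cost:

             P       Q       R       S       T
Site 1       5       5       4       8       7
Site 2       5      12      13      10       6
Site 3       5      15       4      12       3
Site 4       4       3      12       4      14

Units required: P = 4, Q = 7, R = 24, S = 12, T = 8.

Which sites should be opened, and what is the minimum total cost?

Open Site 3 and Site 4; minimum total cost 336.

For any fixed open set, each customer zone goes to its cheapest open site; total = fixed + service.
{Site 3, Site 4}: P→Site 4 4·4=16, Q→Site 4 3·7=21, R→Site 3 4·24=96, S→Site 4 4·12=48, T→Site 3 3·8=24. Service 205; fixed 131; total 336.
{Site 1}: service 303 + fixed 39 = 342
{Site 1, Site 4}: service 237 + fixed 118 = 355
{Site 1, Site 2, Site 3, Site 4}: P→Site 4 4·4=16, Q→Site 4 3·7=21, R→Site 1 4·24=96, S→Site 4 4·12=48, T→Site 3 3·8=24. Service 205; fixed 231; total 436.
No other subset beats 336.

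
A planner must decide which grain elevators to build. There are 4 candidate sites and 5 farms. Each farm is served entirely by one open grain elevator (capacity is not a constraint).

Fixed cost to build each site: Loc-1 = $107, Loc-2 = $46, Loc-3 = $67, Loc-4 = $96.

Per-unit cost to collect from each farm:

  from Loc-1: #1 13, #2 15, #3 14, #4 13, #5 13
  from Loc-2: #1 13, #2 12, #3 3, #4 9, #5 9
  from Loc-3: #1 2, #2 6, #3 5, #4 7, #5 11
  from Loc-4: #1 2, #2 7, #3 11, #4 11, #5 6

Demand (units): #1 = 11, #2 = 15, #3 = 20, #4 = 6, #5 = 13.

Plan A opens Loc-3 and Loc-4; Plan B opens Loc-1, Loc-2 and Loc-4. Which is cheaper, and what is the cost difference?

Plan A is cheaper by 73.

Plan A: {Loc-3, Loc-4}: #1→Loc-3 2·11=22, #2→Loc-3 6·15=90, #3→Loc-3 5·20=100, #4→Loc-3 7·6=42, #5→Loc-4 6·13=78. Service 332; fixed 163; total 495.
Plan B: {Loc-1, Loc-2, Loc-4}: #1→Loc-4 2·11=22, #2→Loc-4 7·15=105, #3→Loc-2 3·20=60, #4→Loc-2 9·6=54, #5→Loc-4 6·13=78. Service 319; fixed 249; total 568.
Difference: |495 − 568| = 73.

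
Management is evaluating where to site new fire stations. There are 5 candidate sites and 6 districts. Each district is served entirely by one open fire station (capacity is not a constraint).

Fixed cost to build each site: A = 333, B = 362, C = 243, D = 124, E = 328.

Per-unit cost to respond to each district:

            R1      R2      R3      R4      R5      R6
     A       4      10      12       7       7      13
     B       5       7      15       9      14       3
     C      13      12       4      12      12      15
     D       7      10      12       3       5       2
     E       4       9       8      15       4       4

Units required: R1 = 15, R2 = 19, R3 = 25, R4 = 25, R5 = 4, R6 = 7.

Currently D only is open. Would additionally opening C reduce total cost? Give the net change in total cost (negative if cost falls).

Current service cost with {D}: 704.
Adding C: each district re-picks its cheapest; new service cost 504, saving 200.
Extra fixed cost: 243. Net change = 243 − 200 = 43.
(Totals: 828 → 871.)

No — net change +43 (cost rises by 43).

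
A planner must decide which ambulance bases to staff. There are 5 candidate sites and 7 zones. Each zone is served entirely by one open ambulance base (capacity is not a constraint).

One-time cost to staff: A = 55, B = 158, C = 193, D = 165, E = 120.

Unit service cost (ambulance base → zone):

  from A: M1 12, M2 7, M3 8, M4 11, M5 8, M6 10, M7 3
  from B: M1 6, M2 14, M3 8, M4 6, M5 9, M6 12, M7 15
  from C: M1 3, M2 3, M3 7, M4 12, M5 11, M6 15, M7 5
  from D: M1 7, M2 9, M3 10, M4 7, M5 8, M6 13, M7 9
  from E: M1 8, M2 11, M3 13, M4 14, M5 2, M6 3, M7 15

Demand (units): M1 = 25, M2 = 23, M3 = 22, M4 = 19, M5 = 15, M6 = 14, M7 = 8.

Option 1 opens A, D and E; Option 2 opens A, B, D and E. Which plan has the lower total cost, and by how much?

Option 1 is cheaper by 114.

Option 1: {A, D, E}: M1→D 7·25=175, M2→A 7·23=161, M3→A 8·22=176, M4→D 7·19=133, M5→E 2·15=30, M6→E 3·14=42, M7→A 3·8=24. Service 741; fixed 340; total 1081.
Option 2: {A, B, D, E}: M1→B 6·25=150, M2→A 7·23=161, M3→A 8·22=176, M4→B 6·19=114, M5→E 2·15=30, M6→E 3·14=42, M7→A 3·8=24. Service 697; fixed 498; total 1195.
Difference: |1081 − 1195| = 114.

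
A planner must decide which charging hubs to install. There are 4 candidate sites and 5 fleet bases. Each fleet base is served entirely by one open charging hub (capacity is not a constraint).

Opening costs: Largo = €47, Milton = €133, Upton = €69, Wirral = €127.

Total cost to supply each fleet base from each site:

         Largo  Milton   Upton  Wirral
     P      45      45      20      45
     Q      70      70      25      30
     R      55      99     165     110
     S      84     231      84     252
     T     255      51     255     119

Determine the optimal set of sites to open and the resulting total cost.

Open Milton and Upton; minimum total cost 481.

For any fixed open set, each fleet base goes to its cheapest open site; total = fixed + service.
{Milton, Upton}: P→Upton 20, Q→Upton 25, R→Milton 99, S→Upton 84, T→Milton 51. Service 279; fixed 202; total 481.
{Largo, Milton, Upton}: service 235 + fixed 249 = 484
{Largo, Milton}: P→Largo 45, Q→Largo 70, R→Largo 55, S→Largo 84, T→Milton 51. Service 305; fixed 180; total 485.
{Largo, Milton, Upton, Wirral}: P→Upton 20, Q→Upton 25, R→Largo 55, S→Largo 84, T→Milton 51. Service 235; fixed 376; total 611.
No other subset beats 481.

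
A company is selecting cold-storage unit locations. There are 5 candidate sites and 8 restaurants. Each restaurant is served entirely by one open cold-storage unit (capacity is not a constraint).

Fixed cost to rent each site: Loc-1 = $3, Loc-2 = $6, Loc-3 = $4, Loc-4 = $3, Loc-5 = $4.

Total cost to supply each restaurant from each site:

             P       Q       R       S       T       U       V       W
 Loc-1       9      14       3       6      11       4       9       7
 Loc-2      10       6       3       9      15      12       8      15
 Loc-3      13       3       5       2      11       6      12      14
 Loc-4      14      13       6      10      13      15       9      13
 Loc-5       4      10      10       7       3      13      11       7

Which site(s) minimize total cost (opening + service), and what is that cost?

Open Loc-1, Loc-3 and Loc-5; minimum total cost 46.

For any fixed open set, each restaurant goes to its cheapest open site; total = fixed + service.
{Loc-1, Loc-3, Loc-5}: P→Loc-5 4, Q→Loc-3 3, R→Loc-1 3, S→Loc-3 2, T→Loc-5 3, U→Loc-1 4, V→Loc-1 9, W→Loc-1 7. Service 35; fixed 11; total 46.
{Loc-1, Loc-3, Loc-4, Loc-5}: P→Loc-5 4, Q→Loc-3 3, R→Loc-1 3, S→Loc-3 2, T→Loc-5 3, U→Loc-1 4, V→Loc-1 9, W→Loc-1 7. Service 35; fixed 14; total 49.
{Loc-3, Loc-5}: service 41 + fixed 8 = 49
{Loc-1, Loc-2, Loc-3, Loc-4, Loc-5}: service 34 + fixed 20 = 54
No other subset beats 46.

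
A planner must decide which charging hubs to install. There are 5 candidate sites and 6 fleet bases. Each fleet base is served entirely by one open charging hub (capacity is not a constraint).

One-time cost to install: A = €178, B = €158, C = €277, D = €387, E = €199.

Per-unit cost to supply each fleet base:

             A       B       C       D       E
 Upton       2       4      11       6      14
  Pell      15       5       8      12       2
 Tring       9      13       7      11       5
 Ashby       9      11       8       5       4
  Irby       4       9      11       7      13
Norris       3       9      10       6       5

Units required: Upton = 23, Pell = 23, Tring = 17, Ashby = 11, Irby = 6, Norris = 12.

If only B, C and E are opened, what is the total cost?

Each fleet base is assigned to its cheapest site among the open ones.
{B, C, E}: Upton→B 4·23=92, Pell→E 2·23=46, Tring→E 5·17=85, Ashby→E 4·11=44, Irby→B 9·6=54, Norris→E 5·12=60. Service 381; fixed 634; total 1015.

Total cost: 1015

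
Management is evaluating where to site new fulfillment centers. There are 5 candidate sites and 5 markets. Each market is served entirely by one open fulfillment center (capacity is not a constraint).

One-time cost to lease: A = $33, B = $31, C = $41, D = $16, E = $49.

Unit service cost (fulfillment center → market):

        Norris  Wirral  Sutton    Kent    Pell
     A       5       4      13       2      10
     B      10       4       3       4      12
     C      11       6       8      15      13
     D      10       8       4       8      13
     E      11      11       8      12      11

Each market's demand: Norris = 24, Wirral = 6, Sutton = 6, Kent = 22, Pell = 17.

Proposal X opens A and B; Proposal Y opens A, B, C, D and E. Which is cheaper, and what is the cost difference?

Proposal X: {A, B}: Norris→A 5·24=120, Wirral→A 4·6=24, Sutton→B 3·6=18, Kent→A 2·22=44, Pell→A 10·17=170. Service 376; fixed 64; total 440.
Proposal Y: {A, B, C, D, E}: Norris→A 5·24=120, Wirral→A 4·6=24, Sutton→B 3·6=18, Kent→A 2·22=44, Pell→A 10·17=170. Service 376; fixed 170; total 546.
Difference: |440 − 546| = 106.

Proposal X is cheaper by 106.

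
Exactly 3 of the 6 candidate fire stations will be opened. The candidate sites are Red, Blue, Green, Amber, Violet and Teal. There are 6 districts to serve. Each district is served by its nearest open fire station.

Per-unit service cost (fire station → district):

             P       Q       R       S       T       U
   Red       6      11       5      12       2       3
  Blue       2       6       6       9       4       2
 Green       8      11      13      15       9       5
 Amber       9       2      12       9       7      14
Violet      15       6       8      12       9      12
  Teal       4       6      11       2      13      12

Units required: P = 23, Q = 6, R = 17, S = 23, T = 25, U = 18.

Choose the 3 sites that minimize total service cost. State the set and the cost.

Choose Red, Blue and Teal; total service cost 299.

With exactly 3 open, each district uses its cheapest among the chosen.
{Red, Blue, Teal}: P→Blue 2·23=46, Q→Blue 6·6=36, R→Red 5·17=85, S→Teal 2·23=46, T→Red 2·25=50, U→Blue 2·18=36. Service cost 299.
{Red, Amber, Teal}: service cost 339
{Blue, Amber, Teal}: service cost 342
Among all 20 size-3 choices, {Red, Blue, Teal} is lowest.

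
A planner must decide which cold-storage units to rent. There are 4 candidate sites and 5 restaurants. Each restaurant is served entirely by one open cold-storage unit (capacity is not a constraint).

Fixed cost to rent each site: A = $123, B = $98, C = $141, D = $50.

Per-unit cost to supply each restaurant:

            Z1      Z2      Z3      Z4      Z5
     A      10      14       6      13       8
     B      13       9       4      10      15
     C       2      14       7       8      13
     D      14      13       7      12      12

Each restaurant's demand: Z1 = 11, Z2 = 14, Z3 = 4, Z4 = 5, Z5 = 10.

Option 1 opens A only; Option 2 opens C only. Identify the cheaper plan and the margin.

Option 1: {A}: Z1→A 10·11=110, Z2→A 14·14=196, Z3→A 6·4=24, Z4→A 13·5=65, Z5→A 8·10=80. Service 475; fixed 123; total 598.
Option 2: {C}: Z1→C 2·11=22, Z2→C 14·14=196, Z3→C 7·4=28, Z4→C 8·5=40, Z5→C 13·10=130. Service 416; fixed 141; total 557.
Difference: |598 − 557| = 41.

Option 2 is cheaper by 41.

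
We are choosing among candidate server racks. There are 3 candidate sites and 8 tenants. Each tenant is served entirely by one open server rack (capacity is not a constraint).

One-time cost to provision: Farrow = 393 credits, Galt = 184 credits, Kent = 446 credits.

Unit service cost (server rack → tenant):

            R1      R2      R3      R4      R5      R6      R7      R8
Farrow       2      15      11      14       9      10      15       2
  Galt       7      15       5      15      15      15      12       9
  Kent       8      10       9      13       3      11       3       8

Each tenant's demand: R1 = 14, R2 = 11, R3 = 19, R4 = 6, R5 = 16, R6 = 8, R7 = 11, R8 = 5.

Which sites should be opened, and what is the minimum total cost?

For any fixed open set, each tenant goes to its cheapest open site; total = fixed + service.
{Kent}: R1→Kent 8·14=112, R2→Kent 10·11=110, R3→Kent 9·19=171, R4→Kent 13·6=78, R5→Kent 3·16=48, R6→Kent 11·8=88, R7→Kent 3·11=33, R8→Kent 8·5=40. Service 680; fixed 446; total 1126.
{Galt}: R1→Galt 7·14=98, R2→Galt 15·11=165, R3→Galt 5·19=95, R4→Galt 15·6=90, R5→Galt 15·16=240, R6→Galt 15·8=120, R7→Galt 12·11=132, R8→Galt 9·5=45. Service 985; fixed 184; total 1169.
{Galt, Kent}: service 590 + fixed 630 = 1220
{Farrow, Galt, Kent}: R1→Farrow 2·14=28, R2→Kent 10·11=110, R3→Galt 5·19=95, R4→Kent 13·6=78, R5→Kent 3·16=48, R6→Farrow 10·8=80, R7→Kent 3·11=33, R8→Farrow 2·5=10. Service 482; fixed 1023; total 1505.
No other subset beats 1126.

Open Kent only; minimum total cost 1126.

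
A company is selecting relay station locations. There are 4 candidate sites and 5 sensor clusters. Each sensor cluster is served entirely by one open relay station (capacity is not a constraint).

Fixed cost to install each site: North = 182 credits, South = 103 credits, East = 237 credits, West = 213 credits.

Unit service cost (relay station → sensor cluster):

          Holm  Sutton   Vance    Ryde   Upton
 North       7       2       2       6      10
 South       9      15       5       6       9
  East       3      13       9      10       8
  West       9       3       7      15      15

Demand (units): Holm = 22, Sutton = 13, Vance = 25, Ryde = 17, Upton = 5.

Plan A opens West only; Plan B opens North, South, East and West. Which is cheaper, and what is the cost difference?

Plan A is cheaper by 64.

Plan A: {West}: Holm→West 9·22=198, Sutton→West 3·13=39, Vance→West 7·25=175, Ryde→West 15·17=255, Upton→West 15·5=75. Service 742; fixed 213; total 955.
Plan B: {North, South, East, West}: Holm→East 3·22=66, Sutton→North 2·13=26, Vance→North 2·25=50, Ryde→North 6·17=102, Upton→East 8·5=40. Service 284; fixed 735; total 1019.
Difference: |955 − 1019| = 64.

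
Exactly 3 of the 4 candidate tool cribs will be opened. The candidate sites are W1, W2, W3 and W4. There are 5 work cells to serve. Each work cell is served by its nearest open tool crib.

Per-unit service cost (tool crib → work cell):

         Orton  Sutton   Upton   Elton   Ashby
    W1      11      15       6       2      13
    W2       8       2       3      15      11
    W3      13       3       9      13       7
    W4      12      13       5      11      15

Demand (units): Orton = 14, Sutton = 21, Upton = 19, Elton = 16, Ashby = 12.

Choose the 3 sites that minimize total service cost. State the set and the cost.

Choose W1, W2 and W3; total service cost 327.

With exactly 3 open, each work cell uses its cheapest among the chosen.
{W1, W2, W3}: Orton→W2 8·14=112, Sutton→W2 2·21=42, Upton→W2 3·19=57, Elton→W1 2·16=32, Ashby→W3 7·12=84. Service cost 327.
{W1, W2, W4}: service cost 375
{W1, W3, W4}: service cost 428
Among all 4 size-3 choices, {W1, W2, W3} is lowest.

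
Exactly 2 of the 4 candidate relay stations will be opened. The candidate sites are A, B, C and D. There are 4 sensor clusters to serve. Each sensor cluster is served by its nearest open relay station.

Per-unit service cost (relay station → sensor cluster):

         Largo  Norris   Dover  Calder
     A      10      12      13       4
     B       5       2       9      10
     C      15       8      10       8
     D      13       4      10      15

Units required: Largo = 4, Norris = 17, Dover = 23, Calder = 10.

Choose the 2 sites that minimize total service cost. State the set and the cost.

With exactly 2 open, each sensor cluster uses its cheapest among the chosen.
{A, B}: Largo→B 5·4=20, Norris→B 2·17=34, Dover→B 9·23=207, Calder→A 4·10=40. Service cost 301.
{B, C}: service cost 341
{B, D}: service cost 361
Among all 6 size-2 choices, {A, B} is lowest.

Choose A and B; total service cost 301.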